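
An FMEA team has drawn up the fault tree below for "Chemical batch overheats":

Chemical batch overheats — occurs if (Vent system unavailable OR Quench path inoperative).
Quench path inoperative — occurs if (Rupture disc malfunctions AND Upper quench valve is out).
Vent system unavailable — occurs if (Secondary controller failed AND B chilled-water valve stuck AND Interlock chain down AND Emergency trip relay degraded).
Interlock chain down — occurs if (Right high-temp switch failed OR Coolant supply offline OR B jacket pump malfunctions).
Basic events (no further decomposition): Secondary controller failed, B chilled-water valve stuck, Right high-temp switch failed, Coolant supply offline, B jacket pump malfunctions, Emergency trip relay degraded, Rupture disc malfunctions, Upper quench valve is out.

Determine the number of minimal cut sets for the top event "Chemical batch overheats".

Interlock chain down [OR]: union of children's cut sets → 3 cut set(s).
Vent system unavailable [AND]: one cut set from each child combined → 1 × 1 × 3 × 1 = 3 cut set(s).
Quench path inoperative [AND]: one cut set from each child combined → 1 × 1 = 1 cut set(s).
Chemical batch overheats [OR]: union of children's cut sets → 4 cut set(s).
Minimal cut sets: {B chilled-water valve stuck, Emergency trip relay degraded, Right high-temp switch failed, Secondary controller failed}; {B chilled-water valve stuck, Coolant supply offline, Emergency trip relay degraded, Secondary controller failed}; {B chilled-water valve stuck, B jacket pump malfunctions, Emergency trip relay degraded, Secondary controller failed}; {Rupture disc malfunctions, Upper quench valve is out}.

4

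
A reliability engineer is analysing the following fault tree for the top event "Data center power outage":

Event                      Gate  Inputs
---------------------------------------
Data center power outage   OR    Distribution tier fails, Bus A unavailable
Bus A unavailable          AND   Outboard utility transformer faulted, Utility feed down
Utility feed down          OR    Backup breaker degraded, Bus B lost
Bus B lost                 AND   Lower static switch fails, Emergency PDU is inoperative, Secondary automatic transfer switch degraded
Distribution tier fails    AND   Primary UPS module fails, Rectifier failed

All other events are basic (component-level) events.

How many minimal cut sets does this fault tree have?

Distribution tier fails [AND]: one cut set from each child combined → 1 × 1 = 1 cut set(s).
Bus B lost [AND]: one cut set from each child combined → 1 × 1 × 1 = 1 cut set(s).
Utility feed down [OR]: union of children's cut sets → 2 cut set(s).
Bus A unavailable [AND]: one cut set from each child combined → 1 × 2 = 2 cut set(s).
Data center power outage [OR]: union of children's cut sets → 3 cut set(s).
Minimal cut sets: {Primary UPS module fails, Rectifier failed}; {Backup breaker degraded, Outboard utility transformer faulted}; {Emergency PDU is inoperative, Lower static switch fails, Outboard utility transformer faulted, Secondary automatic transfer switch degraded}.

3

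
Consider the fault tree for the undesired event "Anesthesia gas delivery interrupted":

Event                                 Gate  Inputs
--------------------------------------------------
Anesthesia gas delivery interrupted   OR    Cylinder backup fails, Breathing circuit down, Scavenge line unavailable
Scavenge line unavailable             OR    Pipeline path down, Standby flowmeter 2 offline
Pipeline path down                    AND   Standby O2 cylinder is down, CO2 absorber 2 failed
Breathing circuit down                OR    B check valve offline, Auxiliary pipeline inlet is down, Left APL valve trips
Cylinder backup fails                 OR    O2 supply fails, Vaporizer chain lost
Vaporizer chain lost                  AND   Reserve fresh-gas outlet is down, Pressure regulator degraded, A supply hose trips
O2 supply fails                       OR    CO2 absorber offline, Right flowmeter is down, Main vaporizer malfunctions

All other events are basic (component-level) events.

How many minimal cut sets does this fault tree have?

9

O2 supply fails [OR]: union of children's cut sets → 3 cut set(s).
Vaporizer chain lost [AND]: one cut set from each child combined → 1 × 1 × 1 = 1 cut set(s).
Cylinder backup fails [OR]: union of children's cut sets → 4 cut set(s).
Breathing circuit down [OR]: union of children's cut sets → 3 cut set(s).
Pipeline path down [AND]: one cut set from each child combined → 1 × 1 = 1 cut set(s).
Scavenge line unavailable [OR]: union of children's cut sets → 2 cut set(s).
Anesthesia gas delivery interrupted [OR]: union of children's cut sets → 9 cut set(s).
Minimal cut sets: {CO2 absorber offline}; {Right flowmeter is down}; {Main vaporizer malfunctions}; {A supply hose trips, Pressure regulator degraded, Reserve fresh-gas outlet is down}; {B check valve offline}; {Auxiliary pipeline inlet is down}; {Left APL valve trips}; {CO2 absorber 2 failed, Standby O2 cylinder is down}; {Standby flowmeter 2 offline}.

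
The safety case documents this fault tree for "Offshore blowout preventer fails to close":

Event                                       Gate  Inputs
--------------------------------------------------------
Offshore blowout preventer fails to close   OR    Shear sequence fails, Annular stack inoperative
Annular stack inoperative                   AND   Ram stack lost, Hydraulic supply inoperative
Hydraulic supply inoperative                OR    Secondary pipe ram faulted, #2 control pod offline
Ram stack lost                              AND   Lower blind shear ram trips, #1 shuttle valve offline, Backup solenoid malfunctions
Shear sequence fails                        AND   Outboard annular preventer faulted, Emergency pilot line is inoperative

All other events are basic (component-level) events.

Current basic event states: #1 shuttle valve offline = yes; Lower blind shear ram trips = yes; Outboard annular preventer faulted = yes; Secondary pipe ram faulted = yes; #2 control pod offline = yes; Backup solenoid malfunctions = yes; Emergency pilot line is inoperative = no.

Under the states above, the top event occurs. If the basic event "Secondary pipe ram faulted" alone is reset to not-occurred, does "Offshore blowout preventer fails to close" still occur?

Counterfactual: set "Secondary pipe ram faulted" to not occurred.
Shear sequence fails [AND]: Outboard annular preventer faulted=occurs, Emergency pilot line is inoperative=not → not all inputs occur → does not occur.
Ram stack lost [AND]: Lower blind shear ram trips=occurs, #1 shuttle valve offline=occurs, Backup solenoid malfunctions=occurs → all inputs occur → occurs.
Hydraulic supply inoperative [OR]: Secondary pipe ram faulted=not, #2 control pod offline=occurs → at least one input occurs → occurs.
Annular stack inoperative [AND]: Ram stack lost=occurs, Hydraulic supply inoperative=occurs → all inputs occur → occurs.
Offshore blowout preventer fails to close [OR]: Shear sequence fails=not, Annular stack inoperative=occurs → at least one input occurs → occurs.

Yes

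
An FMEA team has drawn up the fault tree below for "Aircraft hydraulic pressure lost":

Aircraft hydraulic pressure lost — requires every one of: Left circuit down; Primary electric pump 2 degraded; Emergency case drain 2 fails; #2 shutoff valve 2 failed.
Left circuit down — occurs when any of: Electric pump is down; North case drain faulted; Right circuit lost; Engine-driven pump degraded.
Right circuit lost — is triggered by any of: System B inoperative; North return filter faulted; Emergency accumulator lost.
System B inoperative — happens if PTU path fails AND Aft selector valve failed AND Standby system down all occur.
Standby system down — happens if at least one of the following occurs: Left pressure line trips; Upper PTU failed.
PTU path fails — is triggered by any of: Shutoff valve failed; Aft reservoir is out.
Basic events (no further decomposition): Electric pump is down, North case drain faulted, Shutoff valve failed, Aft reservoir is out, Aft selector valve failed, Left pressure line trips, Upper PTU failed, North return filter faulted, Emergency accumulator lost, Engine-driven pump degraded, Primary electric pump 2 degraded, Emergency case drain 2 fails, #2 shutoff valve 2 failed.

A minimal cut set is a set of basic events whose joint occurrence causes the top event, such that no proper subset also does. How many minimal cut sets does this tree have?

9

PTU path fails [OR]: union of children's cut sets → 2 cut set(s).
Standby system down [OR]: union of children's cut sets → 2 cut set(s).
System B inoperative [AND]: one cut set from each child combined → 2 × 1 × 2 = 4 cut set(s).
Right circuit lost [OR]: union of children's cut sets → 6 cut set(s).
Left circuit down [OR]: union of children's cut sets → 9 cut set(s).
Aircraft hydraulic pressure lost [AND]: one cut set from each child combined → 9 × 1 × 1 × 1 = 9 cut set(s).
Minimal cut sets: {#2 shutoff valve 2 failed, Electric pump is down, Emergency case drain 2 fails, Primary electric pump 2 degraded}; {#2 shutoff valve 2 failed, Emergency case drain 2 fails, North case drain faulted, Primary electric pump 2 degraded}; {#2 shutoff valve 2 failed, Aft selector valve failed, Emergency case drain 2 fails, Left pressure line trips, Primary electric pump 2 degraded, Shutoff valve failed}; {#2 shutoff valve 2 failed, Aft selector valve failed, Emergency case drain 2 fails, Primary electric pump 2 degraded, Shutoff valve failed, Upper PTU failed}; {#2 shutoff valve 2 failed, Aft reservoir is out, Aft selector valve failed, Emergency case drain 2 fails, Left pressure line trips, Primary electric pump 2 degraded}; {#2 shutoff valve 2 failed, Aft reservoir is out, Aft selector valve failed, Emergency case drain 2 fails, Primary electric pump 2 degraded, Upper PTU failed}; {#2 shutoff valve 2 failed, Emergency case drain 2 fails, North return filter faulted, Primary electric pump 2 degraded}; {#2 shutoff valve 2 failed, Emergency accumulator lost, Emergency case drain 2 fails, Primary electric pump 2 degraded}; {#2 shutoff valve 2 failed, Emergency case drain 2 fails, Engine-driven pump degraded, Primary electric pump 2 degraded}.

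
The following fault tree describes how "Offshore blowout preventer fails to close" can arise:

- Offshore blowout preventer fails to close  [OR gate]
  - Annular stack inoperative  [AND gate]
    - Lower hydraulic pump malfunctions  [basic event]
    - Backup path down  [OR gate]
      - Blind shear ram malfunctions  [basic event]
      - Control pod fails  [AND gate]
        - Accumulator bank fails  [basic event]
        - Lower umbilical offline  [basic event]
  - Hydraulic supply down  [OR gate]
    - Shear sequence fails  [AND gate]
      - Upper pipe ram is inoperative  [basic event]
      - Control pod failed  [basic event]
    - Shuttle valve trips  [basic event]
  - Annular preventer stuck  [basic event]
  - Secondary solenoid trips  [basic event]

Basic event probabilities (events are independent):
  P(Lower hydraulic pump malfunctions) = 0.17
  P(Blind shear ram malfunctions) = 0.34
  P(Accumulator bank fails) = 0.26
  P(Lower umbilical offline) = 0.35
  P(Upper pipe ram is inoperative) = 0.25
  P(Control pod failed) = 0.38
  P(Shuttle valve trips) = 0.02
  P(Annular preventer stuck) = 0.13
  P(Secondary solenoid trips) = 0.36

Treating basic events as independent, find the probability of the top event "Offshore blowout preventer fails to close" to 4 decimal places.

0.5398

P(Control pod fails) [AND] = 0.26 × 0.35 = 0.091000
P(Backup path down) [OR] = 1 − (1−0.34) × (1−0.091000) = 0.400060
P(Annular stack inoperative) [AND] = 0.17 × 0.400060 = 0.068010
P(Shear sequence fails) [AND] = 0.25 × 0.38 = 0.095000
P(Hydraulic supply down) [OR] = 1 − (1−0.095000) × (1−0.02) = 0.113100
P(Offshore blowout preventer fails to close) [OR] = 1 − (1−0.068010) × (1−0.113100) × (1−0.13) × (1−0.36) = 0.539759
Rounded to 4 decimal places: P(Offshore blowout preventer fails to close) ≈ 0.5398.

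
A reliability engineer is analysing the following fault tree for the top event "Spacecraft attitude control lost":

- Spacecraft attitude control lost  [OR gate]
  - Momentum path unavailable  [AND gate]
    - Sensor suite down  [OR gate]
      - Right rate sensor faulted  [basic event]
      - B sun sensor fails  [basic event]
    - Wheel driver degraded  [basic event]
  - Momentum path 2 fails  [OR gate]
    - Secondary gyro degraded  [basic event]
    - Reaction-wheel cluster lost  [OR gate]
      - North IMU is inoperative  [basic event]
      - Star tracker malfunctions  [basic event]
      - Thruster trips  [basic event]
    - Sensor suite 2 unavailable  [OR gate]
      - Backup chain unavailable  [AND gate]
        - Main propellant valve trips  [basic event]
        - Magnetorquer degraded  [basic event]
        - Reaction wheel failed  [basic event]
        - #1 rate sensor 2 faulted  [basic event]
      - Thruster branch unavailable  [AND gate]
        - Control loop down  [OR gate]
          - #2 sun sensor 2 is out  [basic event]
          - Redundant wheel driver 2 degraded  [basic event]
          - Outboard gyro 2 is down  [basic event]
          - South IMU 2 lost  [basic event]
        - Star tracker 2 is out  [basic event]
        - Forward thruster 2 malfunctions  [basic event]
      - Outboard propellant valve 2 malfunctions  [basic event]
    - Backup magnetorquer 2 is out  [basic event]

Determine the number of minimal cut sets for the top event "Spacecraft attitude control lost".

Sensor suite down [OR]: union of children's cut sets → 2 cut set(s).
Momentum path unavailable [AND]: one cut set from each child combined → 2 × 1 = 2 cut set(s).
Reaction-wheel cluster lost [OR]: union of children's cut sets → 3 cut set(s).
Backup chain unavailable [AND]: one cut set from each child combined → 1 × 1 × 1 × 1 = 1 cut set(s).
Control loop down [OR]: union of children's cut sets → 4 cut set(s).
Thruster branch unavailable [AND]: one cut set from each child combined → 4 × 1 × 1 = 4 cut set(s).
Sensor suite 2 unavailable [OR]: union of children's cut sets → 6 cut set(s).
Momentum path 2 fails [OR]: union of children's cut sets → 11 cut set(s).
Spacecraft attitude control lost [OR]: union of children's cut sets → 13 cut set(s).

13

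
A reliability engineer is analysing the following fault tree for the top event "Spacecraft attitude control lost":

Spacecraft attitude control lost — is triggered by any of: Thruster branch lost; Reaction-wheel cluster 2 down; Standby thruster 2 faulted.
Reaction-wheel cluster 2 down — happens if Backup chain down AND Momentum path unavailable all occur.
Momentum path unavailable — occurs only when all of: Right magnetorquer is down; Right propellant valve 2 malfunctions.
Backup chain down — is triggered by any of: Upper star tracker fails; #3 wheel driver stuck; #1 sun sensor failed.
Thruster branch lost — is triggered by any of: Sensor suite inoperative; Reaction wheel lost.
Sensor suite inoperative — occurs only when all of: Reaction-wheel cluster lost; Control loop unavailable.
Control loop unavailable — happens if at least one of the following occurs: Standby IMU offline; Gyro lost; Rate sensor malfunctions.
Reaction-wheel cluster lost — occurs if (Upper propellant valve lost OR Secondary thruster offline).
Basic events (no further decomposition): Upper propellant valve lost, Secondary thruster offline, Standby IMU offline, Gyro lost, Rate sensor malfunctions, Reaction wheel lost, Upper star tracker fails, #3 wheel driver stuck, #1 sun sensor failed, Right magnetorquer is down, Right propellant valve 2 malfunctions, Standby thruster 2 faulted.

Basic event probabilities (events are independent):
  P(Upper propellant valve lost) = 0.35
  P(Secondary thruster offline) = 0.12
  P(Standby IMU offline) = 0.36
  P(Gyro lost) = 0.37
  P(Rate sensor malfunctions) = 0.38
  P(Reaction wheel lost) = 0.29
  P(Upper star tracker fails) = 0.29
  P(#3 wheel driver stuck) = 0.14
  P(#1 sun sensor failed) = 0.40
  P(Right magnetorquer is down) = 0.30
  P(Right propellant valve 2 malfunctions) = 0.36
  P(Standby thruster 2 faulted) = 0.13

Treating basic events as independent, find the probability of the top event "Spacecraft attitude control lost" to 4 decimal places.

P(Reaction-wheel cluster lost) [OR] = 1 − (1−0.35) × (1−0.12) = 0.428000
P(Control loop unavailable) [OR] = 1 − (1−0.36) × (1−0.37) × (1−0.38) = 0.750016
P(Sensor suite inoperative) [AND] = 0.428000 × 0.750016 = 0.321007
P(Thruster branch lost) [OR] = 1 − (1−0.321007) × (1−0.29) = 0.517915
P(Backup chain down) [OR] = 1 − (1−0.29) × (1−0.14) × (1−0.40) = 0.633640
P(Momentum path unavailable) [AND] = 0.30 × 0.36 = 0.108000
P(Reaction-wheel cluster 2 down) [AND] = 0.633640 × 0.108000 = 0.068433
P(Spacecraft attitude control lost) [OR] = 1 − (1−0.517915) × (1−0.068433) × (1−0.13) = 0.609288
Rounded to 4 decimal places: P(Spacecraft attitude control lost) ≈ 0.6093.

0.6093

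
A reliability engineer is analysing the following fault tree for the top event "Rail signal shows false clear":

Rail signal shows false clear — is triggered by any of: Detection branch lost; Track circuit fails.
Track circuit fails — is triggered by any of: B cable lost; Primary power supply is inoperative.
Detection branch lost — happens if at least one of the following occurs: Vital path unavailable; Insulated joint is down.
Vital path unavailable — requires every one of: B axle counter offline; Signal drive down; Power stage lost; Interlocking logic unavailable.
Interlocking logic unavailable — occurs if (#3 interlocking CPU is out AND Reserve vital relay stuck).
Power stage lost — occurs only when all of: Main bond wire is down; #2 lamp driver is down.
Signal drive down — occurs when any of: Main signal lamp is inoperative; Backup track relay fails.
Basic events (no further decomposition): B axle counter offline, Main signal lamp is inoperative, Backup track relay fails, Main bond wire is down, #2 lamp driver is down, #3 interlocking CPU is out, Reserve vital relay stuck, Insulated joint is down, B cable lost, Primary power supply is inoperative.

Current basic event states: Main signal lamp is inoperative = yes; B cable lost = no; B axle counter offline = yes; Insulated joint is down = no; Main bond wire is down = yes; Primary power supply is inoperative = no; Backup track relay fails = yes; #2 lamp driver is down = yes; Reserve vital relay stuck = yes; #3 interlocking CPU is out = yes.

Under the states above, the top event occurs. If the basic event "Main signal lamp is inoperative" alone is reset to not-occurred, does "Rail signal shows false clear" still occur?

Yes

Counterfactual: set "Main signal lamp is inoperative" to not occurred.
Signal drive down [OR]: Main signal lamp is inoperative=not, Backup track relay fails=occurs → at least one input occurs → occurs.
Power stage lost [AND]: Main bond wire is down=occurs, #2 lamp driver is down=occurs → all inputs occur → occurs.
Interlocking logic unavailable [AND]: #3 interlocking CPU is out=occurs, Reserve vital relay stuck=occurs → all inputs occur → occurs.
Vital path unavailable [AND]: B axle counter offline=occurs, Signal drive down=occurs, Power stage lost=occurs, Interlocking logic unavailable=occurs → all inputs occur → occurs.
Detection branch lost [OR]: Vital path unavailable=occurs, Insulated joint is down=not → at least one input occurs → occurs.
Track circuit fails [OR]: B cable lost=not, Primary power supply is inoperative=not → no input occurs → does not occur.
Rail signal shows false clear [OR]: Detection branch lost=occurs, Track circuit fails=not → at least one input occurs → occurs.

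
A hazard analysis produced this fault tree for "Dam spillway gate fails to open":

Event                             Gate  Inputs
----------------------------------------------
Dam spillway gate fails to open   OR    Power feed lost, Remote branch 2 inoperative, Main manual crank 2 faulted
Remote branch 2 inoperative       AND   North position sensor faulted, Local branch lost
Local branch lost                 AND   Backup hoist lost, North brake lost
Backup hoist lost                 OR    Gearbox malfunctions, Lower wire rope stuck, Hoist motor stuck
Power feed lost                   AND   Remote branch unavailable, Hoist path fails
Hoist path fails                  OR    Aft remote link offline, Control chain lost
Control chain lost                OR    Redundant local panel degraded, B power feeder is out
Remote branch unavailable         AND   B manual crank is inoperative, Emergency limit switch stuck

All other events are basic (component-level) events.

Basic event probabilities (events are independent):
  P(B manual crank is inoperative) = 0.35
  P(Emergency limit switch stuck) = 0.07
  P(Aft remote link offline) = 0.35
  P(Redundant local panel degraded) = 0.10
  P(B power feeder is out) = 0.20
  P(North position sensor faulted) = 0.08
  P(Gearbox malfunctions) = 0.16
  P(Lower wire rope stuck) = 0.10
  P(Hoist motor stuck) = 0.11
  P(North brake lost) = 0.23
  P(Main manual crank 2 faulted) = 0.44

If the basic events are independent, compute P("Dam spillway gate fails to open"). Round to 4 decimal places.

P(Remote branch unavailable) [AND] = 0.35 × 0.07 = 0.024500
P(Control chain lost) [OR] = 1 − (1−0.10) × (1−0.20) = 0.280000
P(Hoist path fails) [OR] = 1 − (1−0.35) × (1−0.280000) = 0.532000
P(Power feed lost) [AND] = 0.024500 × 0.532000 = 0.013034
P(Backup hoist lost) [OR] = 1 − (1−0.16) × (1−0.10) × (1−0.11) = 0.327160
P(Local branch lost) [AND] = 0.327160 × 0.23 = 0.075247
P(Remote branch 2 inoperative) [AND] = 0.08 × 0.075247 = 0.006020
P(Dam spillway gate fails to open) [OR] = 1 − (1−0.013034) × (1−0.006020) × (1−0.44) = 0.450626
Rounded to 4 decimal places: P(Dam spillway gate fails to open) ≈ 0.4506.

0.4506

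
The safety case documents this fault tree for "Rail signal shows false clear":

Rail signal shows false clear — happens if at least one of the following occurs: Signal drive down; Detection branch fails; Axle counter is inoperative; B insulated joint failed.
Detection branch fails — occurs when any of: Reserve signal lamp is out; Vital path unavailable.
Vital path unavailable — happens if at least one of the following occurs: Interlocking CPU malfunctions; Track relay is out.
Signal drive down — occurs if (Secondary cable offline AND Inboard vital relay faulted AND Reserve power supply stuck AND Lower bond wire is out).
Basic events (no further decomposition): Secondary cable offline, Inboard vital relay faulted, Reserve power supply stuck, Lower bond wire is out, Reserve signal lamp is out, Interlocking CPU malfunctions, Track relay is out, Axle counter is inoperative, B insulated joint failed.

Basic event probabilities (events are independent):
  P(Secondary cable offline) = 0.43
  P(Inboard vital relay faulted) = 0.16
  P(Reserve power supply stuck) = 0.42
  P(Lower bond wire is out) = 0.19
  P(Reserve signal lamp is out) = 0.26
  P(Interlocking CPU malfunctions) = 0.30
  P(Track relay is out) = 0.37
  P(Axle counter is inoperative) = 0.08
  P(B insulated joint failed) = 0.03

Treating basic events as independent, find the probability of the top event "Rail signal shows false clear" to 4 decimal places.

P(Signal drive down) [AND] = 0.43 × 0.16 × 0.42 × 0.19 = 0.005490
P(Vital path unavailable) [OR] = 1 − (1−0.30) × (1−0.37) = 0.559000
P(Detection branch fails) [OR] = 1 − (1−0.26) × (1−0.559000) = 0.673660
P(Rail signal shows false clear) [OR] = 1 − (1−0.005490) × (1−0.673660) × (1−0.08) × (1−0.03) = 0.710373
Rounded to 4 decimal places: P(Rail signal shows false clear) ≈ 0.7104.

0.7104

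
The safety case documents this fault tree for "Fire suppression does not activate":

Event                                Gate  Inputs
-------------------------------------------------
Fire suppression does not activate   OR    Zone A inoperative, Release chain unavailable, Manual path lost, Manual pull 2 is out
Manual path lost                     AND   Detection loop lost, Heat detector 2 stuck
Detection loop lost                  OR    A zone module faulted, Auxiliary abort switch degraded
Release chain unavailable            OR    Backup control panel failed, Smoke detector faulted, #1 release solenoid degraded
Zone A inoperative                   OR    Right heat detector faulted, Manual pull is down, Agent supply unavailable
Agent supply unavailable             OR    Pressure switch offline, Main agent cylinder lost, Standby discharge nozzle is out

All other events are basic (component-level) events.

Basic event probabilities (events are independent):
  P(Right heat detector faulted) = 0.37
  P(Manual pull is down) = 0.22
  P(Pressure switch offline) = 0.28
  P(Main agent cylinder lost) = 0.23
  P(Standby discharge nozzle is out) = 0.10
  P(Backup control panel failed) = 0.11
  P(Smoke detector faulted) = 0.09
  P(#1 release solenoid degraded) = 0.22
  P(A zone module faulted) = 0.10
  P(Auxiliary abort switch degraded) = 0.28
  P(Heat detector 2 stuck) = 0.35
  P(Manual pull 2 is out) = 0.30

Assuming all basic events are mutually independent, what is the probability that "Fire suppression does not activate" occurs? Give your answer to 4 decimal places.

0.9049

P(Agent supply unavailable) [OR] = 1 − (1−0.28) × (1−0.23) × (1−0.10) = 0.501040
P(Zone A inoperative) [OR] = 1 − (1−0.37) × (1−0.22) × (1−0.501040) = 0.754811
P(Release chain unavailable) [OR] = 1 − (1−0.11) × (1−0.09) × (1−0.22) = 0.368278
P(Detection loop lost) [OR] = 1 − (1−0.10) × (1−0.28) = 0.352000
P(Manual path lost) [AND] = 0.352000 × 0.35 = 0.123200
P(Fire suppression does not activate) [OR] = 1 − (1−0.754811) × (1−0.368278) × (1−0.123200) × (1−0.30) = 0.904934
Rounded to 4 decimal places: P(Fire suppression does not activate) ≈ 0.9049.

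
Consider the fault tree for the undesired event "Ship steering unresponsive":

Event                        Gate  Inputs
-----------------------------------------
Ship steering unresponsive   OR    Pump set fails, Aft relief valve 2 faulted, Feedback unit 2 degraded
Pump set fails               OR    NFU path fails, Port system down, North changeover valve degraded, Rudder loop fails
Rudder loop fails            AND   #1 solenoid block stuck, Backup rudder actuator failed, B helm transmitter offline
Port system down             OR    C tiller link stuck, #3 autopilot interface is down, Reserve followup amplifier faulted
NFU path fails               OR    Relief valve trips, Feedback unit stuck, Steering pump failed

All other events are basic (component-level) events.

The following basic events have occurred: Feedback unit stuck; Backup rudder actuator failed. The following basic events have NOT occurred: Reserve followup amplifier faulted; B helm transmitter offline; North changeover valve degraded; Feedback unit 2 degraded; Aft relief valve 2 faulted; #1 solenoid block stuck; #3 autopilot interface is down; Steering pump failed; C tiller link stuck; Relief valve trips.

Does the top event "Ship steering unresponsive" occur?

NFU path fails [OR]: Relief valve trips=not, Feedback unit stuck=occurs, Steering pump failed=not → at least one input occurs → occurs.
Port system down [OR]: C tiller link stuck=not, #3 autopilot interface is down=not, Reserve followup amplifier faulted=not → no input occurs → does not occur.
Rudder loop fails [AND]: #1 solenoid block stuck=not, Backup rudder actuator failed=occurs, B helm transmitter offline=not → not all inputs occur → does not occur.
Pump set fails [OR]: NFU path fails=occurs, Port system down=not, North changeover valve degraded=not, Rudder loop fails=not → at least one input occurs → occurs.
Ship steering unresponsive [OR]: Pump set fails=occurs, Aft relief valve 2 faulted=not, Feedback unit 2 degraded=not → at least one input occurs → occurs.

Yes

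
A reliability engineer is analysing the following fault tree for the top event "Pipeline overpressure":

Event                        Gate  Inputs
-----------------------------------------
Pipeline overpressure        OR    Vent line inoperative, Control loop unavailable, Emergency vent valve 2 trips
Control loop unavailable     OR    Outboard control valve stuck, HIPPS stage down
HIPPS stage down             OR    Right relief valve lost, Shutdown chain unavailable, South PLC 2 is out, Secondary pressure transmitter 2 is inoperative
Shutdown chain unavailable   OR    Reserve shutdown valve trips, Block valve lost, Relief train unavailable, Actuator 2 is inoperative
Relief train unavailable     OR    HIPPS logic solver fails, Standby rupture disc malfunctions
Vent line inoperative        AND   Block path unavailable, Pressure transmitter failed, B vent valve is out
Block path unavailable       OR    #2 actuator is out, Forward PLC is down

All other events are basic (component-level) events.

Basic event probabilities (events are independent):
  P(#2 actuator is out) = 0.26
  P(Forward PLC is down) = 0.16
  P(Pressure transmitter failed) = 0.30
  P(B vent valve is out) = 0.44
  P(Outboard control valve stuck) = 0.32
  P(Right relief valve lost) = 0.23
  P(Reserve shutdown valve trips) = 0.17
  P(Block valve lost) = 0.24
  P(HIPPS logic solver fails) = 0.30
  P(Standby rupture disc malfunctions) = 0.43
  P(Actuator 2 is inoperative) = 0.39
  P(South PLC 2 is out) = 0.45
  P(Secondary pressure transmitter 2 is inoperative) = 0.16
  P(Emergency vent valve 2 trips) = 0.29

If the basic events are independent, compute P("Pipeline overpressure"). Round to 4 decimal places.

P(Block path unavailable) [OR] = 1 − (1−0.26) × (1−0.16) = 0.378400
P(Vent line inoperative) [AND] = 0.378400 × 0.30 × 0.44 = 0.049949
P(Relief train unavailable) [OR] = 1 − (1−0.30) × (1−0.43) = 0.601000
P(Shutdown chain unavailable) [OR] = 1 − (1−0.17) × (1−0.24) × (1−0.601000) × (1−0.39) = 0.846470
P(HIPPS stage down) [OR] = 1 − (1−0.23) × (1−0.846470) × (1−0.45) × (1−0.16) = 0.945383
P(Control loop unavailable) [OR] = 1 − (1−0.32) × (1−0.945383) = 0.962860
P(Pipeline overpressure) [OR] = 1 − (1−0.049949) × (1−0.962860) × (1−0.29) = 0.974948
Rounded to 4 decimal places: P(Pipeline overpressure) ≈ 0.9749.

0.9749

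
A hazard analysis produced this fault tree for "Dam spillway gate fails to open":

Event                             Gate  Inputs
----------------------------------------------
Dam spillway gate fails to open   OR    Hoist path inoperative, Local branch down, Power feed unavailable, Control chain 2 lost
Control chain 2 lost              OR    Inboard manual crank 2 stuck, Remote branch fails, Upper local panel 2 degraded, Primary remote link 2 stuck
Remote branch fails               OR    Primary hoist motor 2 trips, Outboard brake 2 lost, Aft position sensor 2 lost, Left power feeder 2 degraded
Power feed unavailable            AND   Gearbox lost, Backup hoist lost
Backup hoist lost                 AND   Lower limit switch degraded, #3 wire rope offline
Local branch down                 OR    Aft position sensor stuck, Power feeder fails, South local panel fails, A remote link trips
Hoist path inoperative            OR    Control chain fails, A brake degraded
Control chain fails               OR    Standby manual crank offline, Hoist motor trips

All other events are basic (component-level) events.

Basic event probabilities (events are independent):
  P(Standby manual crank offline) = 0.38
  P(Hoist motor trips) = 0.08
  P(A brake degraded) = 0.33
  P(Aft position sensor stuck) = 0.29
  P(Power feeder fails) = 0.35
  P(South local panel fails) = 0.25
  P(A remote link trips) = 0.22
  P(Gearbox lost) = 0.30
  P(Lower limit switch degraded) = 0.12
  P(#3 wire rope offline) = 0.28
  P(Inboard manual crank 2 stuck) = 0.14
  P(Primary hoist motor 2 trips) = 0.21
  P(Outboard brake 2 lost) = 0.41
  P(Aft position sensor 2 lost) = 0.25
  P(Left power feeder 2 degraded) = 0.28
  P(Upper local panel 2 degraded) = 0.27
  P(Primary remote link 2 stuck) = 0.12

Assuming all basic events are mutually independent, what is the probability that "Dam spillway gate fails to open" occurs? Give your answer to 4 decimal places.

P(Control chain fails) [OR] = 1 − (1−0.38) × (1−0.08) = 0.429600
P(Hoist path inoperative) [OR] = 1 − (1−0.429600) × (1−0.33) = 0.617832
P(Local branch down) [OR] = 1 − (1−0.29) × (1−0.35) × (1−0.25) × (1−0.22) = 0.730023
P(Backup hoist lost) [AND] = 0.12 × 0.28 = 0.033600
P(Power feed unavailable) [AND] = 0.30 × 0.033600 = 0.010080
P(Remote branch fails) [OR] = 1 − (1−0.21) × (1−0.41) × (1−0.25) × (1−0.28) = 0.748306
P(Control chain 2 lost) [OR] = 1 − (1−0.14) × (1−0.748306) × (1−0.27) × (1−0.12) = 0.860948
P(Dam spillway gate fails to open) [OR] = 1 − (1−0.617832) × (1−0.730023) × (1−0.010080) × (1−0.860948) = 0.985798
Rounded to 4 decimal places: P(Dam spillway gate fails to open) ≈ 0.9858.

0.9858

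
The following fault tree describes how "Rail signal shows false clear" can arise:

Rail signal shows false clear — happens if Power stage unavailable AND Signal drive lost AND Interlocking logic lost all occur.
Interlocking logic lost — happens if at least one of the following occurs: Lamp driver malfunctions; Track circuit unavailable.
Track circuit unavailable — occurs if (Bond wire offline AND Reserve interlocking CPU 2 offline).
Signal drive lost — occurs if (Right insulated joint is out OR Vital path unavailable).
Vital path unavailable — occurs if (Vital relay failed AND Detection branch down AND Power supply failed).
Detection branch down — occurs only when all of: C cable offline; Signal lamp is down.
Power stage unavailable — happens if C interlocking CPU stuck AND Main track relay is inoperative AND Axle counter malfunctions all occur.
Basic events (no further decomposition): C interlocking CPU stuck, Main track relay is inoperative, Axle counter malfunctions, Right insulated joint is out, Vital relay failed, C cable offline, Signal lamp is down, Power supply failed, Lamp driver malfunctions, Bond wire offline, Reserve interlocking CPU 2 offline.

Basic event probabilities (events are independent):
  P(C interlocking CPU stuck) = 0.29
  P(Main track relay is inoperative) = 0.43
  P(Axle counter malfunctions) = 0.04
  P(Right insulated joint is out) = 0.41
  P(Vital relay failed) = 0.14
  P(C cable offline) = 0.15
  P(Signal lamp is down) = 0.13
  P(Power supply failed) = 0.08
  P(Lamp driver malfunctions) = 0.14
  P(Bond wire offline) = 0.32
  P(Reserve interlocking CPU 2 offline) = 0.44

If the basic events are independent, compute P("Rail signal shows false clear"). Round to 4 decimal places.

P(Power stage unavailable) [AND] = 0.29 × 0.43 × 0.04 = 0.004988
P(Detection branch down) [AND] = 0.15 × 0.13 = 0.019500
P(Vital path unavailable) [AND] = 0.14 × 0.019500 × 0.08 = 0.000218
P(Signal drive lost) [OR] = 1 − (1−0.41) × (1−0.000218) = 0.410129
P(Track circuit unavailable) [AND] = 0.32 × 0.44 = 0.140800
P(Interlocking logic lost) [OR] = 1 − (1−0.14) × (1−0.140800) = 0.261088
P(Rail signal shows false clear) [AND] = 0.004988 × 0.410129 × 0.261088 = 0.000534
Rounded to 4 decimal places: P(Rail signal shows false clear) ≈ 0.0005.

0.0005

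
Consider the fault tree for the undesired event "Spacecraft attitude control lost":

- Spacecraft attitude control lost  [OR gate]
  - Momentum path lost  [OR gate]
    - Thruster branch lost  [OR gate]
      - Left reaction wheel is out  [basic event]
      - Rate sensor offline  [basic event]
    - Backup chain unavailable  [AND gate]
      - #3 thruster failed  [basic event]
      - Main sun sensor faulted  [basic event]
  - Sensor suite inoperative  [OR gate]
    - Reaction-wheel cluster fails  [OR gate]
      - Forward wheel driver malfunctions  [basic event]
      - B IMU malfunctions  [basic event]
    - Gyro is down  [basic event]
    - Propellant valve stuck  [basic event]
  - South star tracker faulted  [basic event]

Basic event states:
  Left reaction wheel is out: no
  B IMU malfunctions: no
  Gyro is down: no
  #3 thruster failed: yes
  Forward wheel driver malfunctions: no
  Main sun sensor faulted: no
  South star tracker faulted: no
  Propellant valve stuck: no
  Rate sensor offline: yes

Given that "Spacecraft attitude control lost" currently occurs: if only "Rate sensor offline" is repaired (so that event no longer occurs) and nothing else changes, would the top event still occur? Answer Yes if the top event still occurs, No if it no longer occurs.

Counterfactual: set "Rate sensor offline" to not occurred.
Thruster branch lost [OR]: Left reaction wheel is out=not, Rate sensor offline=not → no input occurs → does not occur.
Backup chain unavailable [AND]: #3 thruster failed=occurs, Main sun sensor faulted=not → not all inputs occur → does not occur.
Momentum path lost [OR]: Thruster branch lost=not, Backup chain unavailable=not → no input occurs → does not occur.
Reaction-wheel cluster fails [OR]: Forward wheel driver malfunctions=not, B IMU malfunctions=not → no input occurs → does not occur.
Sensor suite inoperative [OR]: Reaction-wheel cluster fails=not, Gyro is down=not, Propellant valve stuck=not → no input occurs → does not occur.
Spacecraft attitude control lost [OR]: Momentum path lost=not, Sensor suite inoperative=not, South star tracker faulted=not → no input occurs → does not occur.

No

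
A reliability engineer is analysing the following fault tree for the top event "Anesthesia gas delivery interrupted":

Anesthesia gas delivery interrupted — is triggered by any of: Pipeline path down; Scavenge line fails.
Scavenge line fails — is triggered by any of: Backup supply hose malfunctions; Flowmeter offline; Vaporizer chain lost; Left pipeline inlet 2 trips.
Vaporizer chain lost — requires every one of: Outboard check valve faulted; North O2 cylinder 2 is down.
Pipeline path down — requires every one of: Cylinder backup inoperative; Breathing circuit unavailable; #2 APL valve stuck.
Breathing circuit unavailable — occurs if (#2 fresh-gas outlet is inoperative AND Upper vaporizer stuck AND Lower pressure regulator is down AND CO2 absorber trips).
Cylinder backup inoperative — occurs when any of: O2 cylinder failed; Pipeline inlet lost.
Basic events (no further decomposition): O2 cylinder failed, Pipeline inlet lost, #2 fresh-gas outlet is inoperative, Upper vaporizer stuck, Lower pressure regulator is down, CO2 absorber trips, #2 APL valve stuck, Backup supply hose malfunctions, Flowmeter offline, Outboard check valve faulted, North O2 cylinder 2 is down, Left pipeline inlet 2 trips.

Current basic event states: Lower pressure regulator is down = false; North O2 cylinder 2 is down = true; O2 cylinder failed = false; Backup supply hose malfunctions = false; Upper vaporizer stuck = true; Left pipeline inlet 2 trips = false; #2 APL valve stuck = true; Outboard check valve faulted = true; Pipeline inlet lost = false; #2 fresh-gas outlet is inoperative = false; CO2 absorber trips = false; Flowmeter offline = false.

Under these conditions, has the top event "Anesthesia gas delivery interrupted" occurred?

Yes

Cylinder backup inoperative [OR]: O2 cylinder failed=not, Pipeline inlet lost=not → no input occurs → does not occur.
Breathing circuit unavailable [AND]: #2 fresh-gas outlet is inoperative=not, Upper vaporizer stuck=occurs, Lower pressure regulator is down=not, CO2 absorber trips=not → not all inputs occur → does not occur.
Pipeline path down [AND]: Cylinder backup inoperative=not, Breathing circuit unavailable=not, #2 APL valve stuck=occurs → not all inputs occur → does not occur.
Vaporizer chain lost [AND]: Outboard check valve faulted=occurs, North O2 cylinder 2 is down=occurs → all inputs occur → occurs.
Scavenge line fails [OR]: Backup supply hose malfunctions=not, Flowmeter offline=not, Vaporizer chain lost=occurs, Left pipeline inlet 2 trips=not → at least one input occurs → occurs.
Anesthesia gas delivery interrupted [OR]: Pipeline path down=not, Scavenge line fails=occurs → at least one input occurs → occurs.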